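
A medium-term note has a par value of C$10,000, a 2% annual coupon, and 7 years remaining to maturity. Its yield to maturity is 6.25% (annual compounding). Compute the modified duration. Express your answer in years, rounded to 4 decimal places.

6.1468 years

Periodic yield y = 0.0625. First find Macaulay duration:
  t   CF        PV=CF/(1+0.0625)^t    t·PV
  1       200.00       188.2353       188.2353
  2       200.00       177.1626       354.3253
  3       200.00       166.7413       500.2239
  4       200.00       156.9330       627.7319
  5       200.00       147.7016       738.5082
  6       200.00       139.0133       834.0798
  7    10,200.00     6,672.6386    46,708.4699
  Σ                  7,648.4257    49,951.5743
P = 7,648.4257; Macaulay duration = 49,951.5743 / 7,648.4257 = 6.53096 years.
Modified duration = D_Mac / (1 + y) = 6.53096 / 1.0625 = 6.14679 years.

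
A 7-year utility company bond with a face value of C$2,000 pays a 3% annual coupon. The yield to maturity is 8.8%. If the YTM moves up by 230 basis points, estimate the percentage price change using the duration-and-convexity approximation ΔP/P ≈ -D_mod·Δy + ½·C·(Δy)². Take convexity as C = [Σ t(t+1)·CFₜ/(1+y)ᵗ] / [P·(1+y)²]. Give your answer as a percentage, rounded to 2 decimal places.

-12.20%

With y = 0.088:
  t   CF        PV=CF/(1+0.088)^t    t·PV        t(t+1)·PV
  1        60.00        55.1471        55.1471         110.2941
  2        60.00        50.6866       101.3733         304.1198
  3        60.00        46.5870       139.7609         559.0438
  4        60.00        42.8189       171.2757         856.3783
  5        60.00        39.3556       196.7781       1,180.6686
  6        60.00        36.1724       217.0347       1,519.2427
  7     2,060.00     1,141.4712     7,990.2983      63,922.3864
  Σ                  1,412.2388     8,871.6680      68,452.1338
P = 1,412.2388; D_Mac = 6.28199 yrs; D_mod = 5.77389 yrs; C = 40.94690.
Duration effect: -5.77389 × (+0.023) = -0.132799
Convexity effect: 0.5 × 40.94690 × (0.023)² = +0.0108305
ΔP/P ≈ -0.132799 + 0.0108305 = -0.121969 = -12.1969%.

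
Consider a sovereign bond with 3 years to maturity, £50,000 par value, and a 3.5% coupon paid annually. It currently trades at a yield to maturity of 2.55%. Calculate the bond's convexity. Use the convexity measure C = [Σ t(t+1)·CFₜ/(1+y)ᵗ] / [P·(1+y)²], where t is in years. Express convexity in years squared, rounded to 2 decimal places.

With y = 0.0255:
  t   CF        PV=CF/(1+0.0255)^t    t·PV        t(t+1)·PV
  1     1,750.00     1,706.4846     1,706.4846       3,412.9693
  2     1,750.00     1,664.0513     3,328.1027       9,984.3080
  3    51,750.00    47,984.7636   143,954.2909     575,817.1638
  Σ                 51,355.2996   148,988.8783     589,214.4411
P = 51,355.2996.
Convexity = Σ t(t+1)·PV / [P·(1+y)²] = 589,214.4411 / (51,355.2996 × 1.051650) = 10.90980.

10.91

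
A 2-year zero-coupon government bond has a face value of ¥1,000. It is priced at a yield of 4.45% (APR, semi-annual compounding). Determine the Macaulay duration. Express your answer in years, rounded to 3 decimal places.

A zero-coupon bond has a single cash flow at maturity, so its Macaulay duration equals its maturity: 2 years.
(Equivalently: 4 semi-annual periods ÷ 2 = 2 years.)

2.000 years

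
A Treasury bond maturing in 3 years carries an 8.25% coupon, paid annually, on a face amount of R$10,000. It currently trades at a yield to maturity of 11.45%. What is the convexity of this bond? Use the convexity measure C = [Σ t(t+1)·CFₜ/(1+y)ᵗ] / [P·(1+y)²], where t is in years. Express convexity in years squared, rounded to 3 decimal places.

8.667

With y = 0.1145:
  t   CF        PV=CF/(1+0.1145)^t    t·PV        t(t+1)·PV
  1       825.00       740.2423       740.2423       1,480.4845
  2       825.00       664.1922     1,328.3845       3,985.1535
  3    10,825.00     7,819.6567    23,458.9701      93,835.8803
  Σ                  9,224.0912    25,527.5968      99,301.5183
P = 9,224.0912.
Convexity = Σ t(t+1)·PV / [P·(1+y)²] = 99,301.5183 / (9,224.0912 × 1.242110) = 8.66707.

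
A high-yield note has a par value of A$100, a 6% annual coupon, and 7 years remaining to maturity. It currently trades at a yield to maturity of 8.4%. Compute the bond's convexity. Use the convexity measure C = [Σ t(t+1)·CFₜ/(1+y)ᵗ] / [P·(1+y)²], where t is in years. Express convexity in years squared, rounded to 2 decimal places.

With y = 0.084:
  t   CF        PV=CF/(1+0.084)^t    t·PV        t(t+1)·PV
  1         6.00         5.5351         5.5351          11.0701
  2         6.00         5.1061        10.2123          30.6368
  3         6.00         4.7105        14.1314          56.5255
  4         6.00         4.3454        17.3818          86.9089
  5         6.00         4.0087        20.0436         120.2614
  6         6.00         3.6981        22.1884         155.3191
  7       106.00        60.2700       421.8897       3,375.1177
  Σ                     87.6738       511.3822       3,835.8395
P = 87.6738.
Convexity = Σ t(t+1)·PV / [P·(1+y)²] = 3,835.8395 / (87.6738 × 1.175056) = 37.23332.

37.23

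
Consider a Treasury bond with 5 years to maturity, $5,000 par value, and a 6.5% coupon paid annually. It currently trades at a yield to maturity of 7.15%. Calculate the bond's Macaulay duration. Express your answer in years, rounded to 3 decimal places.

Periodic yield y = 0.0715. Discount each cash flow and weight by its year:
  t   CF        PV=CF/(1+0.0715)^t    t·PV
  1       325.00       303.3131       303.3131
  2       325.00       283.0734       566.1467
  3       325.00       264.1842       792.5526
  4       325.00       246.5555       986.2219
  5     5,325.00     3,770.1509    18,850.7546
  Σ                  4,867.2771    21,498.9889
Price P = Σ PV = 4,867.2771.
Macaulay duration = Σ(t·PV) / P = 21,498.9889 / 4,867.2771 = 4.41705 years.

4.417 years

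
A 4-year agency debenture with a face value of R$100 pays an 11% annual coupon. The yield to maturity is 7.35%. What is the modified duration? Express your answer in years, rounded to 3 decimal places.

Periodic yield y = 0.0735. First find Macaulay duration:
  t   CF        PV=CF/(1+0.0735)^t    t·PV
  1        11.00        10.2469        10.2469
  2        11.00         9.5453        19.0906
  3        11.00         8.8917        26.6752
  4       111.00        83.5824       334.3296
  Σ                    112.2663       390.3422
P = 112.2663; Macaulay duration = 390.3422 / 112.2663 = 3.47693 years.
Modified duration = D_Mac / (1 + y) = 3.47693 / 1.0735 = 3.23887 years.

3.239 years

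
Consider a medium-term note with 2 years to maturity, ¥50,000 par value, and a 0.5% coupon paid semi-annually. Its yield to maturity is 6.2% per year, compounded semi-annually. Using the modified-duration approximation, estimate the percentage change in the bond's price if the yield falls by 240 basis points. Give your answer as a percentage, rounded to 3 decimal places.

Periodic yield y = 0.031. Modified duration first:
  t   CF        PV=CF/(1+0.031)^t    t·PV
  1       125.00       121.2415       121.2415
  2       125.00       117.5960       235.1921
  3       125.00       114.0602       342.1805
  4    50,125.00    44,362.8792   177,451.5168
  Σ                 44,715.7769   178,150.1309
P = 44,715.7769; D_Mac = 3.98406 half-year periods = 1.99203 yrs; D_mod = 1.99203/(1+0.031) = 1.93213 yrs.
ΔP/P ≈ -D_mod · Δy = -1.93213 × (-0.024) = +0.046371 = +4.6371%.

+4.637%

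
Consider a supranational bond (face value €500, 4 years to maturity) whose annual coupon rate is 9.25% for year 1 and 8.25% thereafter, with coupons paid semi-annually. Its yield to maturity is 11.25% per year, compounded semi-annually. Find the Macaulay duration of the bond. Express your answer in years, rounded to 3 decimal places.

3.429 years

Periodic yield y = 0.05625. Discount each cash flow and weight by its period:
  t   CF        PV=CF/(1+0.05625)^t    t·PV
  1       23.125        21.8935        21.8935
  2       23.125        20.7276        41.4551
  3       20.625        17.5022        52.5067
  4       20.625        16.5702        66.2807
  5       20.625        15.6877        78.4387
  6       20.625        14.8523        89.1138
  7       20.625        14.0613        98.4294
  8      520.625       336.0402     2,688.3217
  Σ                    457.3351     3,136.4396
Price P = Σ PV = 457.3351.
Macaulay duration = Σ(t·PV) / P = 3,136.4396 / 457.3351 = 6.85808 half-year periods.
In years: 6.85808 / 2 = 3.42904 years.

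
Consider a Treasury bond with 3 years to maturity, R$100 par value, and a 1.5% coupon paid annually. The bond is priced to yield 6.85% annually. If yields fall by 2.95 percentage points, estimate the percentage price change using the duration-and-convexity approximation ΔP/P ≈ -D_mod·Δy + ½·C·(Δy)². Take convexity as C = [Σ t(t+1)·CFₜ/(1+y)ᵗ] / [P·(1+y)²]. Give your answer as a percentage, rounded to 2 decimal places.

With y = 0.0685:
  t   CF        PV=CF/(1+0.0685)^t    t·PV        t(t+1)·PV
  1         1.50         1.4038         1.4038           2.8077
  2         1.50         1.3138         2.6277           7.8830
  3       101.50        83.2037       249.6110         998.4440
  Σ                     85.9213       253.6425       1,009.1347
P = 85.9213; D_Mac = 2.95203 yrs; D_mod = 2.76278 yrs; C = 10.28724.
Duration effect: -2.76278 × (-0.0295) = +0.081502
Convexity effect: 0.5 × 10.28724 × (-0.0295)² = +0.0044762
ΔP/P ≈ +0.081502 + 0.0044762 = +0.085978 = +8.5978%.

+8.60%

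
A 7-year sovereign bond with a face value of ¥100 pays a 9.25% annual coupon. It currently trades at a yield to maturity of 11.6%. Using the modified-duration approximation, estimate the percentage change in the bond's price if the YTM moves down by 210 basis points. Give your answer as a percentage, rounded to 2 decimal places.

+10.07%

Periodic yield y = 0.116. Modified duration first:
  t   CF        PV=CF/(1+0.116)^t    t·PV
  1         9.25         8.2885         8.2885
  2         9.25         7.4270        14.8540
  3         9.25         6.6550        19.9651
  4         9.25         5.9633        23.8531
  5         9.25         5.3434        26.7172
  6         9.25         4.7880        28.7282
  7       109.25        50.6725       354.7073
  Σ                     89.1378       477.1133
P = 89.1378; D_Mac = 5.35254 yrs; D_mod = 5.35254/(1+0.116) = 4.79618 yrs.
ΔP/P ≈ -D_mod · Δy = -4.79618 × (-0.021) = +0.100720 = +10.0720%.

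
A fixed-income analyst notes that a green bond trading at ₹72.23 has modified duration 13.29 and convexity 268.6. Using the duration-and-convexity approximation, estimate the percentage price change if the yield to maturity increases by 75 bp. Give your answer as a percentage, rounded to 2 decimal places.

-9.21%

Duration effect: -D_mod·Δy = -13.29 × (+0.0075) = -0.099675
Convexity effect: ½·C·(Δy)² = 0.5 × 268.6 × (0.0075)² = +0.007554375
ΔP/P ≈ -0.099675 + 0.007554375 = -0.092120625
= -9.2120625%.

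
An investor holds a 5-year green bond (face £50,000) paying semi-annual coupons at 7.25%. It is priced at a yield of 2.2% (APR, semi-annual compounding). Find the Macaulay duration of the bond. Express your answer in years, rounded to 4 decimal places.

4.3668 years

Periodic yield y = 0.011. Discount each cash flow and weight by its period:
  t   CF        PV=CF/(1+0.011)^t    t·PV
  1     1,812.50     1,792.7794     1,792.7794
  2     1,812.50     1,773.2734     3,546.5468
  3     1,812.50     1,753.9796     5,261.9389
  4     1,812.50     1,734.8958     6,939.5832
  5     1,812.50     1,716.0196     8,580.0979
  6     1,812.50     1,697.3487    10,184.0924
  7     1,812.50     1,678.8810    11,752.1673
  8     1,812.50     1,660.6143    13,284.9143
  9     1,812.50     1,642.5463    14,782.9165
  10   51,812.50    46,443.2916   464,432.9158
  Σ                 61,893.6298   540,557.9526
Price P = Σ PV = 61,893.6298.
Macaulay duration = Σ(t·PV) / P = 540,557.9526 / 61,893.6298 = 8.73366 half-year periods.
In years: 8.73366 / 2 = 4.36683 years.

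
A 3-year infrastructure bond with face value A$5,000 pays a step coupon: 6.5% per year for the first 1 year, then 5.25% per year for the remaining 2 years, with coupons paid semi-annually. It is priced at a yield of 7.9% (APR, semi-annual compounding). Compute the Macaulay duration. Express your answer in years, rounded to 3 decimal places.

Periodic yield y = 0.0395. Discount each cash flow and weight by its period:
  t   CF        PV=CF/(1+0.0395)^t    t·PV
  1       162.50       156.3252       156.3252
  2       162.50       150.3850       300.7699
  3       131.25       116.8492       350.5477
  4       131.25       112.4091       449.6363
  5       131.25       108.1376       540.6881
  6     5,131.25     4,067.0191    24,402.1146
  Σ                  4,711.1251    26,200.0818
Price P = Σ PV = 4,711.1251.
Macaulay duration = Σ(t·PV) / P = 26,200.0818 / 4,711.1251 = 5.56132 half-year periods.
In years: 5.56132 / 2 = 2.78066 years.

2.781 years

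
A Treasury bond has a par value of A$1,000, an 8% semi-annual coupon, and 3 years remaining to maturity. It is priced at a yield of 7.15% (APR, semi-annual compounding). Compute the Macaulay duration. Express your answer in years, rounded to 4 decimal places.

Periodic yield y = 0.03575. Discount each cash flow and weight by its period:
  t   CF        PV=CF/(1+0.03575)^t    t·PV
  1        40.00        38.6194        38.6194
  2        40.00        37.2864        74.5727
  3        40.00        35.9994       107.9982
  4        40.00        34.7568       139.0273
  5        40.00        33.5572       167.7858
  6     1,040.00       842.3715     5,054.2293
  Σ                  1,022.5907     5,582.2327
Price P = Σ PV = 1,022.5907.
Macaulay duration = Σ(t·PV) / P = 5,582.2327 / 1,022.5907 = 5.45891 half-year periods.
In years: 5.45891 / 2 = 2.72946 years.

2.7295 years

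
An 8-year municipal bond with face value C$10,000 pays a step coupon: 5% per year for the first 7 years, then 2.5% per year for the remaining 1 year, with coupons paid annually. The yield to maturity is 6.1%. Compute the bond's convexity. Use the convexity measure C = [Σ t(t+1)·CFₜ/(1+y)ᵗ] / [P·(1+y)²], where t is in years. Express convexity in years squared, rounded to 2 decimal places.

50.45

With y = 0.061:
  t   CF        PV=CF/(1+0.061)^t    t·PV        t(t+1)·PV
  1       500.00       471.2535       471.2535         942.5071
  2       500.00       444.1598       888.3196       2,664.9587
  3       500.00       418.6237     1,255.8712       5,023.4849
  4       500.00       394.5558     1,578.2233       7,891.1167
  5       500.00       371.8717     1,859.3583      11,156.1499
  6       500.00       350.4917     2,102.9500      14,720.6501
  7       500.00       330.3409     2,312.3861      18,499.0891
  8    10,250.00     6,382.6465    51,061.1723     459,550.5504
  Σ                  9,163.9436    61,529.5344     520,448.5069
P = 9,163.9436.
Convexity = Σ t(t+1)·PV / [P·(1+y)²] = 520,448.5069 / (9,163.9436 × 1.125721) = 50.45040.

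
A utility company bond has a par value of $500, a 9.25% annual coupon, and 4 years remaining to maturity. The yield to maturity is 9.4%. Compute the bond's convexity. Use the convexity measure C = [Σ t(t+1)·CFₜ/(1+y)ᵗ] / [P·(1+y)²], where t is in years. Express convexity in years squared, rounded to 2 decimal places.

14.05

With y = 0.094:
  t   CF        PV=CF/(1+0.094)^t    t·PV        t(t+1)·PV
  1        46.25        42.2761        42.2761          84.5521
  2        46.25        38.6436        77.2871         231.8613
  3        46.25        35.3232       105.9695         423.8781
  4       546.25       381.3486     1,525.3944       7,626.9721
  Σ                    497.5914     1,750.9271       8,367.2637
P = 497.5914.
Convexity = Σ t(t+1)·PV / [P·(1+y)²] = 8,367.2637 / (497.5914 × 1.196836) = 14.04999.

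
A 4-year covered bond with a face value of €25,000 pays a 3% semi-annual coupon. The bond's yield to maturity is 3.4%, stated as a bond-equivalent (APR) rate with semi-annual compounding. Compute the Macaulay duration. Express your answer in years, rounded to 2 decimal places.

3.80 years

Periodic yield y = 0.017. Discount each cash flow and weight by its period:
  t   CF        PV=CF/(1+0.017)^t    t·PV
  1       375.00       368.7316       368.7316
  2       375.00       362.5679       725.1358
  3       375.00       356.5073     1,069.5219
  4       375.00       350.5480     1,402.1919
  5       375.00       344.6883     1,723.4413
  6       375.00       338.9265     2,033.5591
  7       375.00       333.2611     2,332.8276
  8    25,375.00    22,173.7133   177,389.7062
  Σ                 24,628.9439   187,045.1154
Price P = Σ PV = 24,628.9439.
Macaulay duration = Σ(t·PV) / P = 187,045.1154 / 24,628.9439 = 7.59452 half-year periods.
In years: 7.59452 / 2 = 3.79726 years.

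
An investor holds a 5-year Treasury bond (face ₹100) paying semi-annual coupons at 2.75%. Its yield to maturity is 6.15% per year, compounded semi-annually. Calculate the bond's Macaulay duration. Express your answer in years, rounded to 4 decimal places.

4.6757 years

Periodic yield y = 0.03075. Discount each cash flow and weight by its period:
  t   CF        PV=CF/(1+0.03075)^t    t·PV
  1        1.375         1.3340         1.3340
  2        1.375         1.2942         2.5884
  3        1.375         1.2556         3.7667
  4        1.375         1.2181         4.8725
  5        1.375         1.1818         5.9089
  6        1.375         1.1465         6.8791
  7        1.375         1.1123         7.7862
  8        1.375         1.0791         8.6331
  9        1.375         1.0469         9.4225
  10     101.375        74.8854       748.8545
  Σ                     85.5540       800.0458
Price P = Σ PV = 85.5540.
Macaulay duration = Σ(t·PV) / P = 800.0458 / 85.5540 = 9.35135 half-year periods.
In years: 9.35135 / 2 = 4.67568 years.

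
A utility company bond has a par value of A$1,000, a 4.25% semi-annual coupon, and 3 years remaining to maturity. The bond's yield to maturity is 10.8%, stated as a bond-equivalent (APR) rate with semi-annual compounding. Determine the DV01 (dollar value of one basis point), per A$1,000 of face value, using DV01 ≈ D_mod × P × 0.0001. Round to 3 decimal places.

Periodic yield y = 0.054.
  t   CF        PV=CF/(1+0.054)^t    t·PV
  1        21.25        20.1613        20.1613
  2        21.25        19.1284        38.2567
  3        21.25        18.1483        54.4450
  4        21.25        17.2185        68.8742
  5        21.25        16.3364        81.6819
  6     1,021.25       744.8836     4,469.3015
  Σ                    835.8765     4,732.7207
P = 835.8765; D_Mac = 5.66199 half-year periods = 2.83099 yrs; D_mod = 2.68595 yrs.
DV01 ≈ 2.68595 × 835.8765 × 0.0001 = 0.224512.

A$0.225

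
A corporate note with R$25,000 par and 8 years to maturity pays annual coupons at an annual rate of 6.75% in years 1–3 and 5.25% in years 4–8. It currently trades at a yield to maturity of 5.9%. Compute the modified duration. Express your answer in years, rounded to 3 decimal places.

6.150 years

Periodic yield y = 0.059. First find Macaulay duration:
  t   CF        PV=CF/(1+0.059)^t    t·PV
  1     1,687.50     1,593.4844     1,593.4844
  2     1,687.50     1,504.7067     3,009.4134
  3     1,687.50     1,420.8751     4,262.6253
  4     1,312.50     1,043.5553     4,174.2212
  5     1,312.50       985.4158     4,927.0789
  6     1,312.50       930.5154     5,583.0922
  7     1,312.50       878.6736     6,150.7154
  8    26,312.50    16,633.9133   133,071.3060
  Σ                 24,991.1396   162,771.9369
P = 24,991.1396; Macaulay duration = 162,771.9369 / 24,991.1396 = 6.51319 years.
Modified duration = D_Mac / (1 + y) = 6.51319 / 1.059 = 6.15032 years.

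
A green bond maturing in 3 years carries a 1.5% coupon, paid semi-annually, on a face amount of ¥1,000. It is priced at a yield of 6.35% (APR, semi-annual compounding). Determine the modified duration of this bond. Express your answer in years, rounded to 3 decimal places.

2.849 years

Periodic yield y = 0.03175. First find Macaulay duration:
  t   CF        PV=CF/(1+0.03175)^t    t·PV
  1         7.50         7.2692         7.2692
  2         7.50         7.0455        14.0910
  3         7.50         6.8287        20.4861
  4         7.50         6.6186        26.4742
  5         7.50         6.4149        32.0744
  6     1,007.50       835.2148     5,011.2889
  Σ                    869.3917     5,111.6839
P = 869.3917; Macaulay duration = 5,111.6839 / 869.3917 = 5.87961 half-year periods = 2.93980 years.
Modified duration = D_Mac / (1 + y) = 2.93980 / 1.03175 = 2.84934 years.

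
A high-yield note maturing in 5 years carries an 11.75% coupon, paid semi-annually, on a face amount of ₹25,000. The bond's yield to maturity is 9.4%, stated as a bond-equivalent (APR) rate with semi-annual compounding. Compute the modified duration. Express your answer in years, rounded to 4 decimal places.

3.7937 years

Periodic yield y = 0.047. First find Macaulay duration:
  t   CF        PV=CF/(1+0.047)^t    t·PV
  1     1,468.75     1,402.8176     1,402.8176
  2     1,468.75     1,339.8449     2,679.6897
  3     1,468.75     1,279.6990     3,839.0970
  4     1,468.75     1,222.2531     4,889.0125
  5     1,468.75     1,167.3860     5,836.9299
  6     1,468.75     1,114.9818     6,689.8910
  7     1,468.75     1,064.9301     7,454.5108
  8     1,468.75     1,017.1252     8,137.0018
  9     1,468.75       971.4663     8,743.1968
  10   26,468.75    16,721.1682   167,211.6819
  Σ                 27,301.6722   216,883.8289
P = 27,301.6722; Macaulay duration = 216,883.8289 / 27,301.6722 = 7.94398 half-year periods = 3.97199 years.
Modified duration = D_Mac / (1 + y) = 3.97199 / 1.047 = 3.79368 years.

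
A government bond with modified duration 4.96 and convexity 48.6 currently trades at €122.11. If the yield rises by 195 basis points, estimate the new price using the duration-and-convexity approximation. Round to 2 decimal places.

Duration effect: -D_mod·Δy = -4.96 × (+0.0195) = -0.096720
Convexity effect: ½·C·(Δy)² = 0.5 × 48.6 × (0.0195)² = +0.009240075
ΔP/P ≈ -0.096720 + 0.009240075 = -0.087479925
New price ≈ 122.11 × (1 - 0.087479925) = 111.42782635825.

€111.43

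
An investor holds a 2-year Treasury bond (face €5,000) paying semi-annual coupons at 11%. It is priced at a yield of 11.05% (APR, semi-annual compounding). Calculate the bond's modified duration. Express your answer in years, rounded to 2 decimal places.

1.75 years

Periodic yield y = 0.05525. First find Macaulay duration:
  t   CF        PV=CF/(1+0.05525)^t    t·PV
  1       275.00       260.6018       260.6018
  2       275.00       246.9574       493.9147
  3       275.00       234.0273       702.0820
  4     5,275.00     4,254.0346    17,016.1385
  Σ                  4,995.6211    18,472.7370
P = 4,995.6211; Macaulay duration = 18,472.7370 / 4,995.6211 = 3.69779 half-year periods = 1.84889 years.
Modified duration = D_Mac / (1 + y) = 1.84889 / 1.05525 = 1.75209 years.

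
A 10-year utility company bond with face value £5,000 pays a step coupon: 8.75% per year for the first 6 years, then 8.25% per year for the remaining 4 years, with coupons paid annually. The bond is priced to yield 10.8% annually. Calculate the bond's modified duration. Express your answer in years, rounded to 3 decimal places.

Periodic yield y = 0.108. First find Macaulay duration:
  t   CF        PV=CF/(1+0.108)^t    t·PV
  1       437.50       394.8556       394.8556
  2       437.50       356.3679       712.7357
  3       437.50       321.6316       964.8949
  4       437.50       290.2813     1,161.1251
  5       437.50       261.9867     1,309.9335
  6       437.50       236.4501     1,418.7006
  7       412.50       201.2082     1,408.4573
  8       412.50       181.5958     1,452.7666
  9       412.50       163.8952     1,475.0564
  10    5,412.50     1,940.8872    19,408.8724
  Σ                  4,349.1596    29,707.3982
P = 4,349.1596; Macaulay duration = 29,707.3982 / 4,349.1596 = 6.83061 years.
Modified duration = D_Mac / (1 + y) = 6.83061 / 1.108 = 6.16481 years.

6.165 years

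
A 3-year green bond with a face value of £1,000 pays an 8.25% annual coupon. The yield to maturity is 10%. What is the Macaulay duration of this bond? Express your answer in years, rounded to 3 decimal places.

2.772 years

Periodic yield y = 0.1. Discount each cash flow and weight by its year:
  t   CF        PV=CF/(1+0.1)^t    t·PV
  1        82.50        75.0000        75.0000
  2        82.50        68.1818       136.3636
  3     1,082.50       813.2983     2,439.8948
  Σ                    956.4801     2,651.2585
Price P = Σ PV = 956.4801.
Macaulay duration = Σ(t·PV) / P = 2,651.2585 / 956.4801 = 2.77189 years.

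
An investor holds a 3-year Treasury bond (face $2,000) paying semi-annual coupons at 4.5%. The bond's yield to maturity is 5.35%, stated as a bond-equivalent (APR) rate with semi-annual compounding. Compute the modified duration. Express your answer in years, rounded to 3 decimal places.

Periodic yield y = 0.02675. First find Macaulay duration:
  t   CF        PV=CF/(1+0.02675)^t    t·PV
  1        45.00        43.8276        43.8276
  2        45.00        42.6858        85.3715
  3        45.00        41.5737       124.7210
  4        45.00        40.4905       161.9622
  5        45.00        39.4356       197.1782
  6     2,045.00     1,745.4405    10,472.6429
  Σ                  1,953.4537    11,085.7034
P = 1,953.4537; Macaulay duration = 11,085.7034 / 1,953.4537 = 5.67493 half-year periods = 2.83746 years.
Modified duration = D_Mac / (1 + y) = 2.83746 / 1.02675 = 2.76354 years.

2.764 years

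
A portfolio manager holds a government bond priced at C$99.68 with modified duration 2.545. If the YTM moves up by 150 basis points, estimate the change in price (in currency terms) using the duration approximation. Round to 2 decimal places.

-C$3.81

Duration approximation: ΔP/P ≈ -D_mod · Δy = -2.545 × (+0.015) = -0.038175.
ΔP ≈ 99.68 × (-0.038175) = -3.805284.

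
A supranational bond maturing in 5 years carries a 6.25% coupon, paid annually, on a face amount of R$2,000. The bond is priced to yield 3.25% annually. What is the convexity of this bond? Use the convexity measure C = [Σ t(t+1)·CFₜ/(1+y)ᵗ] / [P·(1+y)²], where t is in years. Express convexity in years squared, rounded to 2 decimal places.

With y = 0.0325:
  t   CF        PV=CF/(1+0.0325)^t    t·PV        t(t+1)·PV
  1       125.00       121.0654       121.0654         242.1308
  2       125.00       117.2546       234.5092         703.5276
  3       125.00       113.5638       340.6913       1,362.7653
  4       125.00       109.9891       439.9565       2,199.7826
  5     2,125.00     1,810.9591     9,054.7953      54,328.7718
  Σ                  2,272.8319    10,191.0177      58,836.9782
P = 2,272.8319.
Convexity = Σ t(t+1)·PV / [P·(1+y)²] = 58,836.9782 / (2,272.8319 × 1.066056) = 24.28303.

24.28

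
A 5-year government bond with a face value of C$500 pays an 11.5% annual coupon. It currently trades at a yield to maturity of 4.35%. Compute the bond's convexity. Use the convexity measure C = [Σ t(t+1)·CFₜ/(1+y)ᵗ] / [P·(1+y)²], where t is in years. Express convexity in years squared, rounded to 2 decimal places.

21.68

With y = 0.0435:
  t   CF        PV=CF/(1+0.0435)^t    t·PV        t(t+1)·PV
  1        57.50        55.1030        55.1030         110.2060
  2        57.50        52.8060       105.6119         316.8358
  3        57.50        50.6047       151.8140         607.2559
  4        57.50        48.4951       193.9805         969.9024
  5       557.50       450.5911     2,252.9555      13,517.7329
  Σ                    657.5998     2,759.4649      15,521.9329
P = 657.5998.
Convexity = Σ t(t+1)·PV / [P·(1+y)²] = 15,521.9329 / (657.5998 × 1.088892) = 21.67700.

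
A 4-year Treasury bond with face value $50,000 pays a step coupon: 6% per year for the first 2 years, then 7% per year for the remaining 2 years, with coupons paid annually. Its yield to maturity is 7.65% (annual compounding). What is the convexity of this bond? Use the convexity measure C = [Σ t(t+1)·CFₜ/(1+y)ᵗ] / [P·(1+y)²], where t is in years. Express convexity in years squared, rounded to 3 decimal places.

15.302

With y = 0.0765:
  t   CF        PV=CF/(1+0.0765)^t    t·PV        t(t+1)·PV
  1     3,000.00     2,786.8091     2,786.8091       5,573.6182
  2     3,000.00     2,588.7683     5,177.5367      15,532.6100
  3     3,500.00     2,805.6012     8,416.8037      33,667.2147
  4    53,500.00    39,838.0108   159,352.0433     796,760.2167
  Σ                 48,019.1895   175,733.1928     851,533.6595
P = 48,019.1895.
Convexity = Σ t(t+1)·PV / [P·(1+y)²] = 851,533.6595 / (48,019.1895 × 1.158852) = 15.30238.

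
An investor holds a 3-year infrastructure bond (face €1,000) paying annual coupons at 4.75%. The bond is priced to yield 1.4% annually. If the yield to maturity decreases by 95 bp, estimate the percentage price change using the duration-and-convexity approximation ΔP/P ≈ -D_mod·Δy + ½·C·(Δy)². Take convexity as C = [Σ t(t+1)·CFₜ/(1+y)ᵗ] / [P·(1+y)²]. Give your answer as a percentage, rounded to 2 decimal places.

+2.74%

With y = 0.014:
  t   CF        PV=CF/(1+0.014)^t    t·PV        t(t+1)·PV
  1        47.50        46.8442        46.8442          93.6884
  2        47.50        46.1974        92.3948         277.1845
  3     1,047.50     1,004.7087     3,014.1261      12,056.5045
  Σ                  1,097.7503     3,153.3651      12,427.3774
P = 1,097.7503; D_Mac = 2.87257 yrs; D_mod = 2.83291 yrs; C = 11.01032.
Duration effect: -2.83291 × (-0.0095) = +0.026913
Convexity effect: 0.5 × 11.01032 × (-0.0095)² = +0.0004968
ΔP/P ≈ +0.026913 + 0.0004968 = +0.027409 = +2.7409%.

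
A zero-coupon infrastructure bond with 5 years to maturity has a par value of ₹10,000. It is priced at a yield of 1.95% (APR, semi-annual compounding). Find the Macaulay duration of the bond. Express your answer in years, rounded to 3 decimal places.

A zero-coupon bond has a single cash flow at maturity, so its Macaulay duration equals its maturity: 5 years.
(Equivalently: 10 semi-annual periods ÷ 2 = 5 years.)

5.000 years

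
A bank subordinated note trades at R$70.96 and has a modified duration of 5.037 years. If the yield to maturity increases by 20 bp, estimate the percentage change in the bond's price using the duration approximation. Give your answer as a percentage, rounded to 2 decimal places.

Duration approximation: ΔP/P ≈ -D_mod · Δy = -5.037 × (+0.002) = -0.010074.
As a percentage: -1.0074%.

-1.01%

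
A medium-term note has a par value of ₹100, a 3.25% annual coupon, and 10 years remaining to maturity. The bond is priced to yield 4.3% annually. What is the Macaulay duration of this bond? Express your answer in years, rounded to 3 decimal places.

8.626 years

Periodic yield y = 0.043. Discount each cash flow and weight by its year:
  t   CF        PV=CF/(1+0.043)^t    t·PV
  1         3.25         3.1160         3.1160
  2         3.25         2.9875         5.9751
  3         3.25         2.8644         8.5931
  4         3.25         2.7463        10.9852
  5         3.25         2.6331        13.1653
  6         3.25         2.5245        15.1471
  7         3.25         2.4204        16.9430
  8         3.25         2.3206        18.5652
  9         3.25         2.2250        20.0247
  10      103.25        67.7715       677.7148
  Σ                     91.6093       790.2296
Price P = Σ PV = 91.6093.
Macaulay duration = Σ(t·PV) / P = 790.2296 / 91.6093 = 8.62608 years.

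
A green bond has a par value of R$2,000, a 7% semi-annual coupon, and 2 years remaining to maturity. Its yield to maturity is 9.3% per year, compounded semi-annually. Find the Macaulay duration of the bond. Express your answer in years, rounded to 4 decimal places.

1.8984 years

Periodic yield y = 0.0465. Discount each cash flow and weight by its period:
  t   CF        PV=CF/(1+0.0465)^t    t·PV
  1        70.00        66.8896        66.8896
  2        70.00        63.9175       127.8349
  3        70.00        61.0774       183.2321
  4     2,070.00     1,725.8912     6,903.5648
  Σ                  1,917.7757     7,281.5215
Price P = Σ PV = 1,917.7757.
Macaulay duration = Σ(t·PV) / P = 7,281.5215 / 1,917.7757 = 3.79686 half-year periods.
In years: 3.79686 / 2 = 1.89843 years.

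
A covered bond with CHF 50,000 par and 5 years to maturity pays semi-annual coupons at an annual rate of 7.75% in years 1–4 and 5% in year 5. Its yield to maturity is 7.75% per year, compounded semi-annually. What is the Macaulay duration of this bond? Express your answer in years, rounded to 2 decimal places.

4.23 years

Periodic yield y = 0.03875. Discount each cash flow and weight by its period:
  t   CF        PV=CF/(1+0.03875)^t    t·PV
  1     1,937.50     1,865.2226     1,865.2226
  2     1,937.50     1,795.6415     3,591.2830
  3     1,937.50     1,728.6561     5,185.9683
  4     1,937.50     1,664.1695     6,656.6781
  5     1,937.50     1,602.0886     8,010.4429
  6     1,937.50     1,542.3236     9,253.9413
  7     1,937.50     1,484.7880    10,393.5161
  8     1,937.50     1,429.3988    11,435.1905
  9     1,250.00       887.7909     7,990.1180
  10   51,250.00    35,041.5656   350,415.6562
  Σ                 49,041.6452   414,798.0171
Price P = Σ PV = 49,041.6452.
Macaulay duration = Σ(t·PV) / P = 414,798.0171 / 49,041.6452 = 8.45808 half-year periods.
In years: 8.45808 / 2 = 4.22904 years.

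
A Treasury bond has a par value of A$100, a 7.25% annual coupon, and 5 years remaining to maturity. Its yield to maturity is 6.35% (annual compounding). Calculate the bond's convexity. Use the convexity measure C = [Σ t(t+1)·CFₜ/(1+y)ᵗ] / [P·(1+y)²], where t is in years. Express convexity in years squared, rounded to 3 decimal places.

22.179

With y = 0.0635:
  t   CF        PV=CF/(1+0.0635)^t    t·PV        t(t+1)·PV
  1         7.25         6.8171         6.8171          13.6342
  2         7.25         6.4101        12.8201          38.4604
  3         7.25         6.0273        18.0820          72.3281
  4         7.25         5.6675        22.6698         113.3491
  5       107.25        78.8333       394.1666       2,364.9997
  Σ                    103.7553       454.5557       2,602.7715
P = 103.7553.
Convexity = Σ t(t+1)·PV / [P·(1+y)²] = 2,602.7715 / (103.7553 × 1.131032) = 22.17945.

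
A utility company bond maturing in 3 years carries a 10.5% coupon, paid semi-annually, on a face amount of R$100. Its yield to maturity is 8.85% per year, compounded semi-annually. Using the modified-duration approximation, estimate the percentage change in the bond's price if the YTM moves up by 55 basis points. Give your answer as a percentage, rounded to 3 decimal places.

-1.400%

Periodic yield y = 0.04425. Modified duration first:
  t   CF        PV=CF/(1+0.04425)^t    t·PV
  1         5.25         5.0275         5.0275
  2         5.25         4.8145         9.6290
  3         5.25         4.6105        13.8314
  4         5.25         4.4151        17.6604
  5         5.25         4.2280        21.1401
  6       105.25        81.1699       487.0196
  Σ                    104.2656       554.3081
P = 104.2656; D_Mac = 5.31631 half-year periods = 2.65816 yrs; D_mod = 2.65816/(1+0.04425) = 2.54552 yrs.
ΔP/P ≈ -D_mod · Δy = -2.54552 × (+0.0055) = -0.014000 = -1.4000%.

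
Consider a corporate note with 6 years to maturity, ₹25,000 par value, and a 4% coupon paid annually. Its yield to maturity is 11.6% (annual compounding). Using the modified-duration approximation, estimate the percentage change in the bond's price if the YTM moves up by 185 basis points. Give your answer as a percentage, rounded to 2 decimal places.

-8.81%

Periodic yield y = 0.116. Modified duration first:
  t   CF        PV=CF/(1+0.116)^t    t·PV
  1     1,000.00       896.0573       896.0573
  2     1,000.00       802.9188     1,605.8375
  3     1,000.00       719.4613     2,158.3838
  4     1,000.00       644.6786     2,578.7142
  5     1,000.00       577.6690     2,888.3448
  6    26,000.00    13,458.2373    80,749.4236
  Σ                 17,099.0221    90,876.7612
P = 17,099.0221; D_Mac = 5.31473 yrs; D_mod = 5.31473/(1+0.116) = 4.76231 yrs.
ΔP/P ≈ -D_mod · Δy = -4.76231 × (+0.0185) = -0.088103 = -8.8103%.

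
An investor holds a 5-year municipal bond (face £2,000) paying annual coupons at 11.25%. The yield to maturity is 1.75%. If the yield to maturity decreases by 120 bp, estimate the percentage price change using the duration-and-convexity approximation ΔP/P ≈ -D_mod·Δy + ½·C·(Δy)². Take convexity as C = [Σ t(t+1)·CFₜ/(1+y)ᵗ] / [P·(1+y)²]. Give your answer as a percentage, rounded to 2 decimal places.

With y = 0.0175:
  t   CF        PV=CF/(1+0.0175)^t    t·PV        t(t+1)·PV
  1       225.00       221.1302       221.1302         442.2604
  2       225.00       217.3270       434.6540       1,303.9620
  3       225.00       213.5892       640.7676       2,563.0703
  4       225.00       209.9157       839.6627       4,198.3133
  5     2,225.00     2,040.1304    10,200.6520      61,203.9118
  Σ                  2,902.0925    12,336.8664      69,711.5178
P = 2,902.0925; D_Mac = 4.25102 yrs; D_mod = 4.17791 yrs; C = 23.20195.
Duration effect: -4.17791 × (-0.012) = +0.050135
Convexity effect: 0.5 × 23.20195 × (-0.012)² = +0.0016705
ΔP/P ≈ +0.050135 + 0.0016705 = +0.051805 = +5.1805%.

+5.18%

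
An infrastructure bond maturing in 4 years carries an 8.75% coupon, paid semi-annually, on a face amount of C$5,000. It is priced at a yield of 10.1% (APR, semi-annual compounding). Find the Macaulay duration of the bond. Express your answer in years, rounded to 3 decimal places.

3.446 years

Periodic yield y = 0.0505. Discount each cash flow and weight by its period:
  t   CF        PV=CF/(1+0.0505)^t    t·PV
  1       218.75       208.2342       208.2342
  2       218.75       198.2239       396.4477
  3       218.75       188.6948       566.0843
  4       218.75       179.6238       718.4951
  5       218.75       170.9888       854.9442
  6       218.75       162.7690       976.6141
  7       218.75       154.9443     1,084.6103
  8     5,218.75     3,518.8280    28,150.6240
  Σ                  4,782.3068    32,956.0539
Price P = Σ PV = 4,782.3068.
Macaulay duration = Σ(t·PV) / P = 32,956.0539 / 4,782.3068 = 6.89125 half-year periods.
In years: 6.89125 / 2 = 3.44562 years.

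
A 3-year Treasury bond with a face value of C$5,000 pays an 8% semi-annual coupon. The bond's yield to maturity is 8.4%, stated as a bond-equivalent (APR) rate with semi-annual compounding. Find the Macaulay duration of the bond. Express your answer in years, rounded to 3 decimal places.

Periodic yield y = 0.042. Discount each cash flow and weight by its period:
  t   CF        PV=CF/(1+0.042)^t    t·PV
  1       200.00       191.9386       191.9386
  2       200.00       184.2021       368.4042
  3       200.00       176.7774       530.3323
  4       200.00       169.6521       678.6082
  5       200.00       162.8139       814.0694
  6     5,200.00     4,062.5342    24,375.2052
  Σ                  4,947.9182    26,958.5578
Price P = Σ PV = 4,947.9182.
Macaulay duration = Σ(t·PV) / P = 26,958.5578 / 4,947.9182 = 5.44846 half-year periods.
In years: 5.44846 / 2 = 2.72423 years.

2.724 years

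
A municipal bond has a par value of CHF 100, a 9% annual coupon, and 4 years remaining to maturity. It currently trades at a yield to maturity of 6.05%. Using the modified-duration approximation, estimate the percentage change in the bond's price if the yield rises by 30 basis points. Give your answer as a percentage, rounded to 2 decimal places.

Periodic yield y = 0.0605. Modified duration first:
  t   CF        PV=CF/(1+0.0605)^t    t·PV
  1         9.00         8.4866         8.4866
  2         9.00         8.0024        16.0048
  3         9.00         7.5459        22.6377
  4       109.00        86.1755       344.7020
  Σ                    110.2104       391.8311
P = 110.2104; D_Mac = 3.55530 yrs; D_mod = 3.55530/(1+0.0605) = 3.35248 yrs.
ΔP/P ≈ -D_mod · Δy = -3.35248 × (+0.003) = -0.010057 = -1.0057%.

-1.01%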